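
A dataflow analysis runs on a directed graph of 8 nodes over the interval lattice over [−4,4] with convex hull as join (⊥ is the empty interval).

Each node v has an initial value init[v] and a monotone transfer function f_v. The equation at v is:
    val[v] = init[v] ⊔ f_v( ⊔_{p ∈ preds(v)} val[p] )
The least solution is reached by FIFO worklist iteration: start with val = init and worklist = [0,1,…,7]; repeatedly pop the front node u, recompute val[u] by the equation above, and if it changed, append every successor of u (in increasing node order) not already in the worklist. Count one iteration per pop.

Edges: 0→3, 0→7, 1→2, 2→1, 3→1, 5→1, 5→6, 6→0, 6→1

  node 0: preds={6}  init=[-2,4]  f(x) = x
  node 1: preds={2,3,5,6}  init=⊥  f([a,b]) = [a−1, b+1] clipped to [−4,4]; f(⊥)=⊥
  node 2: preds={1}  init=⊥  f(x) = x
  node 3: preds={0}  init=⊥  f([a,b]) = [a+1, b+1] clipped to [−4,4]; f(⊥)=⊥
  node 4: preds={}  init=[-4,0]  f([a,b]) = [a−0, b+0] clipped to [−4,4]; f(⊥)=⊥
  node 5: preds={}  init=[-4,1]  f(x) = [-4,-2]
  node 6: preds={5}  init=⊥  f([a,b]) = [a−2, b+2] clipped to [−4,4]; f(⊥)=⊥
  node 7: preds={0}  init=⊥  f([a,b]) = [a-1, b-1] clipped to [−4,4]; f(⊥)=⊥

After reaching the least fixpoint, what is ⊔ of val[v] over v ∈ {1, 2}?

Trace (14 dequeues):
  [1] u=0 | in ⊥ | out [-2,4] | ==
  [2] u=1 | in [-4,1] | out [-4,2] | prev ⊥ | push {}
  [3] u=2 | in [-4,2] | out [-4,2] | prev ⊥ | push {1}
  [4] u=3 | in [-2,4] | out [-1,4] | prev ⊥ | push {}
  [5] u=4 | in ⊥ | out [-4,0] | ==
  [6] u=5 | in ⊥ | out [-4,1] | ==
  [7] u=6 | in [-4,1] | out [-4,3] | prev ⊥ | push {0}
  [8] u=7 | in [-2,4] | out [-3,3] | prev ⊥ | push {}
  [9] u=1 | in [-4,4] | out [-4,4] | prev [-4,2] | push {2}
  [10] u=0 | in [-4,3] | out [-4,4] | prev [-2,4] | push {3,7}
  [11] u=2 | in [-4,4] | out [-4,4] | prev [-4,2] | push {1}
  [12] u=3 | in [-4,4] | out [-3,4] | prev [-1,4] | push {}
  [13] u=7 | in [-4,4] | out [-4,3] | prev [-3,3] | push {}
  [14] u=1 | in [-4,4] | out [-4,4] | ==

Converged values:
  [0] [-4,4]
  [1] [-4,4]
  [2] [-4,4]
  [3] [-3,4]
  [4] [-4,0]
  [5] [-4,1]
  [6] [-4,3]
  [7] [-4,3]

[-4,4]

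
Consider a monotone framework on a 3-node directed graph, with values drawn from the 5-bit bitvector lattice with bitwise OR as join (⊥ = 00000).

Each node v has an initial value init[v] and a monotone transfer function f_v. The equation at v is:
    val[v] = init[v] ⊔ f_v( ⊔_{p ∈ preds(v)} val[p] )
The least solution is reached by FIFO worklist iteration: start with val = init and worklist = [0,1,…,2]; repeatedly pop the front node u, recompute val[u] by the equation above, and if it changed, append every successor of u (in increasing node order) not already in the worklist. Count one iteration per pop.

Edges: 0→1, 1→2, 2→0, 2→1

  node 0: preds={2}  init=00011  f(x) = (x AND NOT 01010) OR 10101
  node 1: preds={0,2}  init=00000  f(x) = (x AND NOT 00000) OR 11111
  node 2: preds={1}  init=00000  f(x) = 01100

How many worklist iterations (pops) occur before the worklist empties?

5

Worklist (5 pops):
  #1 pop 0: in=00000 → 10111 (was 00011); enqueue []
  #2 pop 1: in=10111 → 11111 (was 00000); enqueue []
  #3 pop 2: in=11111 → 01100 (was 00000); enqueue [0,1]
  #4 pop 0: in=01100 → 10111 (no change)
  #5 pop 1: in=11111 → 11111 (no change)

Fixpoint:
  val[0] = 10111
  val[1] = 11111
  val[2] = 01100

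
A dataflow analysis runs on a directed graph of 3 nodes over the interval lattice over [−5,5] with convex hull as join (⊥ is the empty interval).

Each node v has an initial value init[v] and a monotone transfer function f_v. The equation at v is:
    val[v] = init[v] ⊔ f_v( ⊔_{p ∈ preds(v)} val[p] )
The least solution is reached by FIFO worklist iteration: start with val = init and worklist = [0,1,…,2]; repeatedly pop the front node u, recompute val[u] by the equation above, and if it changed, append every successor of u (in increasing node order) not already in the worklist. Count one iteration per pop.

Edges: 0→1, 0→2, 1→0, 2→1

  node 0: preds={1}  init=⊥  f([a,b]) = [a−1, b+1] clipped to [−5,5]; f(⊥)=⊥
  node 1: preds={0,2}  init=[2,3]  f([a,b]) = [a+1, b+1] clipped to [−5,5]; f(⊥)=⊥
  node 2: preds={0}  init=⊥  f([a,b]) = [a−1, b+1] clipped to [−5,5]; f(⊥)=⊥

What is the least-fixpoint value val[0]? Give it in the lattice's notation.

Worklist (29 pops):
  #1 pop 0: in=[2,3] → [1,4] (was ⊥); enqueue []
  #2 pop 1: in=[1,4] → [2,5] (was [2,3]); enqueue [0]
  #3 pop 2: in=[1,4] → [0,5] (was ⊥); enqueue [1]
  #4 pop 0: in=[2,5] → [1,5] (was [1,4]); enqueue [2]
  #5 pop 1: in=[0,5] → [1,5] (was [2,5]); enqueue [0]
  #6 pop 2: in=[1,5] → [0,5] (no change)
  #7 pop 0: in=[1,5] → [0,5] (was [1,5]); enqueue [1,2]
  #8 pop 1: in=[0,5] → [1,5] (no change)
  #9 pop 2: in=[0,5] → [-1,5] (was [0,5]); enqueue [1]
  #10 pop 1: in=[-1,5] → [0,5] (was [1,5]); enqueue [0]
  #11 pop 0: in=[0,5] → [-1,5] (was [0,5]); enqueue [1,2]
  #12 pop 1: in=[-1,5] → [0,5] (no change)
  #13 pop 2: in=[-1,5] → [-2,5] (was [-1,5]); enqueue [1]
  #14 pop 1: in=[-2,5] → [-1,5] (was [0,5]); enqueue [0]
  #15 pop 0: in=[-1,5] → [-2,5] (was [-1,5]); enqueue [1,2]
  #16 pop 1: in=[-2,5] → [-1,5] (no change)
  #17 pop 2: in=[-2,5] → [-3,5] (was [-2,5]); enqueue [1]
  #18 pop 1: in=[-3,5] → [-2,5] (was [-1,5]); enqueue [0]
  #19 pop 0: in=[-2,5] → [-3,5] (was [-2,5]); enqueue [1,2]
  #20 pop 1: in=[-3,5] → [-2,5] (no change)
  #21 pop 2: in=[-3,5] → [-4,5] (was [-3,5]); enqueue [1]
  #22 pop 1: in=[-4,5] → [-3,5] (was [-2,5]); enqueue [0]
  #23 pop 0: in=[-3,5] → [-4,5] (was [-3,5]); enqueue [1,2]
  #24 pop 1: in=[-4,5] → [-3,5] (no change)
  #25 pop 2: in=[-4,5] → [-5,5] (was [-4,5]); enqueue [1]
  #26 pop 1: in=[-5,5] → [-4,5] (was [-3,5]); enqueue [0]
  #27 pop 0: in=[-4,5] → [-5,5] (was [-4,5]); enqueue [1,2]
  #28 pop 1: in=[-5,5] → [-4,5] (no change)
  #29 pop 2: in=[-5,5] → [-5,5] (no change)

Fixpoint:
  val[0] = [-5,5]
  val[1] = [-4,5]
  val[2] = [-5,5]

[-5,5]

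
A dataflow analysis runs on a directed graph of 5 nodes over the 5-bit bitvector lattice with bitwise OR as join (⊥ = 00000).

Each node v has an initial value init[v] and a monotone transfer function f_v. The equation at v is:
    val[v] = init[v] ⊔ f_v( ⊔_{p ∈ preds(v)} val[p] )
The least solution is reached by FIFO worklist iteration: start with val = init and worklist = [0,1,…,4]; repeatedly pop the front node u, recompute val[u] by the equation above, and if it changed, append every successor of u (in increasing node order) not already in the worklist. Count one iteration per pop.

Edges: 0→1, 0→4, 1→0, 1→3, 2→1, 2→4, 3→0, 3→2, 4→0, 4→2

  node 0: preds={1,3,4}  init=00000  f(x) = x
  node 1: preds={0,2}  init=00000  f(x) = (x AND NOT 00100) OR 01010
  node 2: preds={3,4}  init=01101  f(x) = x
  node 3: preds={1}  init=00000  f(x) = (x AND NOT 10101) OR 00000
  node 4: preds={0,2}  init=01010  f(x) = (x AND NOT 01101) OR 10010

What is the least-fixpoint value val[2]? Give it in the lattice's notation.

Iteration log — 12 steps:
  step 1. node 0  ⊔preds=01010  new=01010  old=00000  +wl: 
  step 2. node 1  ⊔preds=01111  new=01011  old=00000  +wl: 0
  step 3. node 2  ⊔preds=01010  new=01111  old=01101  +wl: 1
  step 4. node 3  ⊔preds=01011  new=01010  old=00000  +wl: 2
  step 5. node 4  ⊔preds=01111  new=11010  old=01010  +wl: 
  step 6. node 0  ⊔preds=11011  new=11011  old=01010  +wl: 4
  step 7. node 1  ⊔preds=11111  new=11011  old=01011  +wl: 0,3
  step 8. node 2  ⊔preds=11010  new=11111  old=01111  +wl: 1
  step 9. node 4  ⊔preds=11111  new=11010  stable
  step 10. node 0  ⊔preds=11011  new=11011  stable
  step 11. node 3  ⊔preds=11011  new=01010  stable
  step 12. node 1  ⊔preds=11111  new=11011  stable

Least fixpoint reached:
  node 0: 11011
  node 1: 11011
  node 2: 11111
  node 3: 01010
  node 4: 11010

11111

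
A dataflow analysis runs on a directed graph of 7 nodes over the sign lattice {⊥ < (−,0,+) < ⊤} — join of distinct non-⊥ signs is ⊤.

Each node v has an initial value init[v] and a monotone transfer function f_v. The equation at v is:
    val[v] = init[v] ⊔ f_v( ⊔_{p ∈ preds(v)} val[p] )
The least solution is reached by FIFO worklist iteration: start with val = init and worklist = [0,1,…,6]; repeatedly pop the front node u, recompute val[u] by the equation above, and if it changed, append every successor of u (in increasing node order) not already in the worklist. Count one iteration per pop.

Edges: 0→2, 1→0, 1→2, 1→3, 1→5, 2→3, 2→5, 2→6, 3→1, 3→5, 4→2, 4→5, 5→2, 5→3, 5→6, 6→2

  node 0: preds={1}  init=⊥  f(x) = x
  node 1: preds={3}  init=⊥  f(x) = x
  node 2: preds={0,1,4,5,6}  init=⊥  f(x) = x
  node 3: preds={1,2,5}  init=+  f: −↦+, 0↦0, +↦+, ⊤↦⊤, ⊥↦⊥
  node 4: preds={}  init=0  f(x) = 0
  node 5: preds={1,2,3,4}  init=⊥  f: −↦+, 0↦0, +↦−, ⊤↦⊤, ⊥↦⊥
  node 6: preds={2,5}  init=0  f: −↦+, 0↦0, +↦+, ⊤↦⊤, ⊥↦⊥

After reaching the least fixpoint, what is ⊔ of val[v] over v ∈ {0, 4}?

Iteration log — 14 steps:
  step 1. node 0  ⊔preds=⊥  new=⊥  stable
  step 2. node 1  ⊔preds=+  new=+  old=⊥  +wl: 0
  step 3. node 2  ⊔preds=⊤  new=⊤  old=⊥  +wl: 
  step 4. node 3  ⊔preds=⊤  new=⊤  old=+  +wl: 1
  step 5. node 4  ⊔preds=⊥  new=0  stable
  step 6. node 5  ⊔preds=⊤  new=⊤  old=⊥  +wl: 2,3
  step 7. node 6  ⊔preds=⊤  new=⊤  old=0  +wl: 
  step 8. node 0  ⊔preds=+  new=+  old=⊥  +wl: 
  step 9. node 1  ⊔preds=⊤  new=⊤  old=+  +wl: 0,5
  step 10. node 2  ⊔preds=⊤  new=⊤  stable
  step 11. node 3  ⊔preds=⊤  new=⊤  stable
  step 12. node 0  ⊔preds=⊤  new=⊤  old=+  +wl: 2
  step 13. node 5  ⊔preds=⊤  new=⊤  stable
  step 14. node 2  ⊔preds=⊤  new=⊤  stable

Least fixpoint reached:
  node 0: ⊤
  node 1: ⊤
  node 2: ⊤
  node 3: ⊤
  node 4: 0
  node 5: ⊤
  node 6: ⊤

⊤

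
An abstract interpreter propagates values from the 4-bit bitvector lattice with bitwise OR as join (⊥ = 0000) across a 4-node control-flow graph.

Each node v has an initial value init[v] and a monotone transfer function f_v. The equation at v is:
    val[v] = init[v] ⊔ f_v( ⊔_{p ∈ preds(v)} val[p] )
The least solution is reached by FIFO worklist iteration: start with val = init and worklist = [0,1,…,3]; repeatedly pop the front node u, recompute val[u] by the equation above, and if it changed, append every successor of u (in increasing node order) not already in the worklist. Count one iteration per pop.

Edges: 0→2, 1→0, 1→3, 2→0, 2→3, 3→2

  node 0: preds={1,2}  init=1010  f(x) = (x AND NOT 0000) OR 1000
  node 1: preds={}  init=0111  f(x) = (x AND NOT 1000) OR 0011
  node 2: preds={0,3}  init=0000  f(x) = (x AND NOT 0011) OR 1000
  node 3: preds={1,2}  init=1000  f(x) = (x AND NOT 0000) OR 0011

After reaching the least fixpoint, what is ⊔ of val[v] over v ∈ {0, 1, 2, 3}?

1111

Trace (6 dequeues):
  [1] u=0 | in 0111 | out 1111 | prev 1010 | push {}
  [2] u=1 | in 0000 | out 0111 | ==
  [3] u=2 | in 1111 | out 1100 | prev 0000 | push {0}
  [4] u=3 | in 1111 | out 1111 | prev 1000 | push {2}
  [5] u=0 | in 1111 | out 1111 | ==
  [6] u=2 | in 1111 | out 1100 | ==

Converged values:
  [0] 1111
  [1] 0111
  [2] 1100
  [3] 1111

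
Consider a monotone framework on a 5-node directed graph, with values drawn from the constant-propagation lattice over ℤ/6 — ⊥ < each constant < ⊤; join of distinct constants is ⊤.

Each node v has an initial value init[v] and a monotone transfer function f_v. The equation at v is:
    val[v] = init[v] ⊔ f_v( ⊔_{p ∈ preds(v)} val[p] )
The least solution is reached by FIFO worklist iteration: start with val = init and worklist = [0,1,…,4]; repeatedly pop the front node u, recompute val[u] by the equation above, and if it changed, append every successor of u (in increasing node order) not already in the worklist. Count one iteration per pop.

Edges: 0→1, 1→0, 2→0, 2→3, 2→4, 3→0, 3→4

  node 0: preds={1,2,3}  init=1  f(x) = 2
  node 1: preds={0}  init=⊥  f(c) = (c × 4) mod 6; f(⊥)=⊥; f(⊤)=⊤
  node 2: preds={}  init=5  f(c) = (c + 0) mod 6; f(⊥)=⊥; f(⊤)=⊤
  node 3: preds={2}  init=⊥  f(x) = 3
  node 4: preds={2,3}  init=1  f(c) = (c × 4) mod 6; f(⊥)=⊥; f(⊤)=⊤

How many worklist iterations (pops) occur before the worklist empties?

6

Iteration log — 6 steps:
  step 1. node 0  ⊔preds=5  new=⊤  old=1  +wl: 
  step 2. node 1  ⊔preds=⊤  new=⊤  old=⊥  +wl: 0
  step 3. node 2  ⊔preds=⊥  new=5  stable
  step 4. node 3  ⊔preds=5  new=3  old=⊥  +wl: 
  step 5. node 4  ⊔preds=⊤  new=⊤  old=1  +wl: 
  step 6. node 0  ⊔preds=⊤  new=⊤  stable

Least fixpoint reached:
  node 0: ⊤
  node 1: ⊤
  node 2: 5
  node 3: 3
  node 4: ⊤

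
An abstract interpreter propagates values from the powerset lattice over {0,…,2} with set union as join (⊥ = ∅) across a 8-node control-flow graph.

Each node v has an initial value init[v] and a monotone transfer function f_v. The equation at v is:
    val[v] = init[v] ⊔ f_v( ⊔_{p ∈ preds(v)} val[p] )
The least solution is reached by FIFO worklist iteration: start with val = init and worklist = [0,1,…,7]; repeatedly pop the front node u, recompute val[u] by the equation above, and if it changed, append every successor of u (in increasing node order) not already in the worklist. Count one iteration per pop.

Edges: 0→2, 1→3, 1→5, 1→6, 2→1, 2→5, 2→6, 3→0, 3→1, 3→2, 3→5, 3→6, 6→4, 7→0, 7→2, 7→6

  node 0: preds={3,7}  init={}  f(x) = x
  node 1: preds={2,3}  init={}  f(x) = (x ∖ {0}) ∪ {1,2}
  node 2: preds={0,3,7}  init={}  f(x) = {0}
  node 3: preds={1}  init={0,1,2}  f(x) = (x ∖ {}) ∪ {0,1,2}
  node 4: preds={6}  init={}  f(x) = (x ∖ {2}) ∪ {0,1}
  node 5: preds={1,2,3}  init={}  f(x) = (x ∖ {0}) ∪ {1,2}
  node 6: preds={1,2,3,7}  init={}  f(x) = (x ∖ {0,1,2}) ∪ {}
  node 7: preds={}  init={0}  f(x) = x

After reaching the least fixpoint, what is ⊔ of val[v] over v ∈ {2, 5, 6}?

{0,1,2}

Trace (9 dequeues):
  [1] u=0 | in {0,1,2} | out {0,1,2} | prev {} | push {}
  [2] u=1 | in {0,1,2} | out {1,2} | prev {} | push {}
  [3] u=2 | in {0,1,2} | out {0} | prev {} | push {1}
  [4] u=3 | in {1,2} | out {0,1,2} | ==
  [5] u=4 | in {} | out {0,1} | prev {} | push {}
  [6] u=5 | in {0,1,2} | out {1,2} | prev {} | push {}
  [7] u=6 | in {0,1,2} | out {} | ==
  [8] u=7 | in {} | out {0} | ==
  [9] u=1 | in {0,1,2} | out {1,2} | ==

Converged values:
  [0] {0,1,2}
  [1] {1,2}
  [2] {0}
  [3] {0,1,2}
  [4] {0,1}
  [5] {1,2}
  [6] {}
  [7] {0}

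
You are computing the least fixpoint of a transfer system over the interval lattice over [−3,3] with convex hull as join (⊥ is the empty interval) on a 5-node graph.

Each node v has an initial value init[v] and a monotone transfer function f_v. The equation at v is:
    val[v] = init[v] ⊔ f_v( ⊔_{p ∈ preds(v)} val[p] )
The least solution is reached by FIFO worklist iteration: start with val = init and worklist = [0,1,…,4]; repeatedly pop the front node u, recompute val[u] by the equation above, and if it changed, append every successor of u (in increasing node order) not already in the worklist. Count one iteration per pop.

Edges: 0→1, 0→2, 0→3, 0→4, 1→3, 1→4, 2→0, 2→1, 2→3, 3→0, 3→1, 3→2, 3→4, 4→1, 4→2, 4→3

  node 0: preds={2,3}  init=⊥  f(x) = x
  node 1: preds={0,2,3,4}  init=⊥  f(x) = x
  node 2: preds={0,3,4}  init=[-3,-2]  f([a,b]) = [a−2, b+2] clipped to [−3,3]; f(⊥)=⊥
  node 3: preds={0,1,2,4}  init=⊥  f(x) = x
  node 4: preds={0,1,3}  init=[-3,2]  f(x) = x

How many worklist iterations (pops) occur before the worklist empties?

Worklist (10 pops):
  #1 pop 0: in=[-3,-2] → [-3,-2] (was ⊥); enqueue []
  #2 pop 1: in=[-3,2] → [-3,2] (was ⊥); enqueue []
  #3 pop 2: in=[-3,2] → [-3,3] (was [-3,-2]); enqueue [0,1]
  #4 pop 3: in=[-3,3] → [-3,3] (was ⊥); enqueue [2]
  #5 pop 4: in=[-3,3] → [-3,3] (was [-3,2]); enqueue [3]
  #6 pop 0: in=[-3,3] → [-3,3] (was [-3,-2]); enqueue [4]
  #7 pop 1: in=[-3,3] → [-3,3] (was [-3,2]); enqueue []
  #8 pop 2: in=[-3,3] → [-3,3] (no change)
  #9 pop 3: in=[-3,3] → [-3,3] (no change)
  #10 pop 4: in=[-3,3] → [-3,3] (no change)

Fixpoint:
  val[0] = [-3,3]
  val[1] = [-3,3]
  val[2] = [-3,3]
  val[3] = [-3,3]
  val[4] = [-3,3]

10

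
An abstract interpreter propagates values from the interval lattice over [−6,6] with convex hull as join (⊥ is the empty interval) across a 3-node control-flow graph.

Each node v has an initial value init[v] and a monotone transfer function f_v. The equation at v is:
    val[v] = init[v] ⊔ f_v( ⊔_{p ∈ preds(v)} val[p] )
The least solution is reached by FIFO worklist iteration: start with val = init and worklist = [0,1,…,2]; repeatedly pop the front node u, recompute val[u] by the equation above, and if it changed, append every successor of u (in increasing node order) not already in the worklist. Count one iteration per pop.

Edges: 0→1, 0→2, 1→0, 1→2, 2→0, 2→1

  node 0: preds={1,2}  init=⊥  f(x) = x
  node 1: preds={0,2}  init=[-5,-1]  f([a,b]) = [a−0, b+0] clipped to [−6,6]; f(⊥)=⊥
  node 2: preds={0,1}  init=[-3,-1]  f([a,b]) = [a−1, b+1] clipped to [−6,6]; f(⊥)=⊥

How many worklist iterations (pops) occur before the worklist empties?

Worklist (25 pops):
  #1 pop 0: in=[-5,-1] → [-5,-1] (was ⊥); enqueue []
  #2 pop 1: in=[-5,-1] → [-5,-1] (no change)
  #3 pop 2: in=[-5,-1] → [-6,0] (was [-3,-1]); enqueue [0,1]
  #4 pop 0: in=[-6,0] → [-6,0] (was [-5,-1]); enqueue [2]
  #5 pop 1: in=[-6,0] → [-6,0] (was [-5,-1]); enqueue [0]
  #6 pop 2: in=[-6,0] → [-6,1] (was [-6,0]); enqueue [1]
  #7 pop 0: in=[-6,1] → [-6,1] (was [-6,0]); enqueue [2]
  #8 pop 1: in=[-6,1] → [-6,1] (was [-6,0]); enqueue [0]
  #9 pop 2: in=[-6,1] → [-6,2] (was [-6,1]); enqueue [1]
  #10 pop 0: in=[-6,2] → [-6,2] (was [-6,1]); enqueue [2]
  #11 pop 1: in=[-6,2] → [-6,2] (was [-6,1]); enqueue [0]
  #12 pop 2: in=[-6,2] → [-6,3] (was [-6,2]); enqueue [1]
  #13 pop 0: in=[-6,3] → [-6,3] (was [-6,2]); enqueue [2]
  #14 pop 1: in=[-6,3] → [-6,3] (was [-6,2]); enqueue [0]
  #15 pop 2: in=[-6,3] → [-6,4] (was [-6,3]); enqueue [1]
  #16 pop 0: in=[-6,4] → [-6,4] (was [-6,3]); enqueue [2]
  #17 pop 1: in=[-6,4] → [-6,4] (was [-6,3]); enqueue [0]
  #18 pop 2: in=[-6,4] → [-6,5] (was [-6,4]); enqueue [1]
  #19 pop 0: in=[-6,5] → [-6,5] (was [-6,4]); enqueue [2]
  #20 pop 1: in=[-6,5] → [-6,5] (was [-6,4]); enqueue [0]
  #21 pop 2: in=[-6,5] → [-6,6] (was [-6,5]); enqueue [1]
  #22 pop 0: in=[-6,6] → [-6,6] (was [-6,5]); enqueue [2]
  #23 pop 1: in=[-6,6] → [-6,6] (was [-6,5]); enqueue [0]
  #24 pop 2: in=[-6,6] → [-6,6] (no change)
  #25 pop 0: in=[-6,6] → [-6,6] (no change)

Fixpoint:
  val[0] = [-6,6]
  val[1] = [-6,6]
  val[2] = [-6,6]

25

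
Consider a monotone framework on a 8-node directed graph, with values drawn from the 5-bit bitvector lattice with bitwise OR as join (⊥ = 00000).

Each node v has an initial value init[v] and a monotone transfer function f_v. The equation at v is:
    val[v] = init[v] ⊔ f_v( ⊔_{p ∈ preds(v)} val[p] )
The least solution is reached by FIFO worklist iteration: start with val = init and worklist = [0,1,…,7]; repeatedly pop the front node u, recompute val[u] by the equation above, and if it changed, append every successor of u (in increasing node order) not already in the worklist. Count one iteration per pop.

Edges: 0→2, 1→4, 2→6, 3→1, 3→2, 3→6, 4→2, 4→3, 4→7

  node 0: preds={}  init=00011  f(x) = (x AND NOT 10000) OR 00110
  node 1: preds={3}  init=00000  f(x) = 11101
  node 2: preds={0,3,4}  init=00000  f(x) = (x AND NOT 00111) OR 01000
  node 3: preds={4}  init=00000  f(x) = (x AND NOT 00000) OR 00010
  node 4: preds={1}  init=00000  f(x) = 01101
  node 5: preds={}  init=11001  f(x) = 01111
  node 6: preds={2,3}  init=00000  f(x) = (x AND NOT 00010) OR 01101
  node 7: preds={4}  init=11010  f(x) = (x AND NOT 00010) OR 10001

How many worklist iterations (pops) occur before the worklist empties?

Trace (14 dequeues):
  [1] u=0 | in 00000 | out 00111 | prev 00011 | push {}
  [2] u=1 | in 00000 | out 11101 | prev 00000 | push {}
  [3] u=2 | in 00111 | out 01000 | prev 00000 | push {}
  [4] u=3 | in 00000 | out 00010 | prev 00000 | push {1,2}
  [5] u=4 | in 11101 | out 01101 | prev 00000 | push {3}
  [6] u=5 | in 00000 | out 11111 | prev 11001 | push {}
  [7] u=6 | in 01010 | out 01101 | prev 00000 | push {}
  [8] u=7 | in 01101 | out 11111 | prev 11010 | push {}
  [9] u=1 | in 00010 | out 11101 | ==
  [10] u=2 | in 01111 | out 01000 | ==
  [11] u=3 | in 01101 | out 01111 | prev 00010 | push {1,2,6}
  [12] u=1 | in 01111 | out 11101 | ==
  [13] u=2 | in 01111 | out 01000 | ==
  [14] u=6 | in 01111 | out 01101 | ==

Converged values:
  [0] 00111
  [1] 11101
  [2] 01000
  [3] 01111
  [4] 01101
  [5] 11111
  [6] 01101
  [7] 11111

14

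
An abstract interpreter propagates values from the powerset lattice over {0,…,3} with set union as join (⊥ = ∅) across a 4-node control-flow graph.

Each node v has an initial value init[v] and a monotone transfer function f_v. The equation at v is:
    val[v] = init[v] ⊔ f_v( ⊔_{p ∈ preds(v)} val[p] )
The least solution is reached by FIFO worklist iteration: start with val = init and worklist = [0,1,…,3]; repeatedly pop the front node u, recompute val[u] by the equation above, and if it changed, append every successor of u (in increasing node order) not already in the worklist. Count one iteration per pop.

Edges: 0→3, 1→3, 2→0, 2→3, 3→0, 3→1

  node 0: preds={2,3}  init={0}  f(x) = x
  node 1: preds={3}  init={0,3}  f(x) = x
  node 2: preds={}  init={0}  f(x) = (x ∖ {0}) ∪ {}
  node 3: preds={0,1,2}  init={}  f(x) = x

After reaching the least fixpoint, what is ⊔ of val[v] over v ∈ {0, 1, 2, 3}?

{0,3}

Worklist (7 pops):
  #1 pop 0: in={0} → {0} (no change)
  #2 pop 1: in={} → {0,3} (no change)
  #3 pop 2: in={} → {0} (no change)
  #4 pop 3: in={0,3} → {0,3} (was {}); enqueue [0,1]
  #5 pop 0: in={0,3} → {0,3} (was {0}); enqueue [3]
  #6 pop 1: in={0,3} → {0,3} (no change)
  #7 pop 3: in={0,3} → {0,3} (no change)

Fixpoint:
  val[0] = {0,3}
  val[1] = {0,3}
  val[2] = {0}
  val[3] = {0,3}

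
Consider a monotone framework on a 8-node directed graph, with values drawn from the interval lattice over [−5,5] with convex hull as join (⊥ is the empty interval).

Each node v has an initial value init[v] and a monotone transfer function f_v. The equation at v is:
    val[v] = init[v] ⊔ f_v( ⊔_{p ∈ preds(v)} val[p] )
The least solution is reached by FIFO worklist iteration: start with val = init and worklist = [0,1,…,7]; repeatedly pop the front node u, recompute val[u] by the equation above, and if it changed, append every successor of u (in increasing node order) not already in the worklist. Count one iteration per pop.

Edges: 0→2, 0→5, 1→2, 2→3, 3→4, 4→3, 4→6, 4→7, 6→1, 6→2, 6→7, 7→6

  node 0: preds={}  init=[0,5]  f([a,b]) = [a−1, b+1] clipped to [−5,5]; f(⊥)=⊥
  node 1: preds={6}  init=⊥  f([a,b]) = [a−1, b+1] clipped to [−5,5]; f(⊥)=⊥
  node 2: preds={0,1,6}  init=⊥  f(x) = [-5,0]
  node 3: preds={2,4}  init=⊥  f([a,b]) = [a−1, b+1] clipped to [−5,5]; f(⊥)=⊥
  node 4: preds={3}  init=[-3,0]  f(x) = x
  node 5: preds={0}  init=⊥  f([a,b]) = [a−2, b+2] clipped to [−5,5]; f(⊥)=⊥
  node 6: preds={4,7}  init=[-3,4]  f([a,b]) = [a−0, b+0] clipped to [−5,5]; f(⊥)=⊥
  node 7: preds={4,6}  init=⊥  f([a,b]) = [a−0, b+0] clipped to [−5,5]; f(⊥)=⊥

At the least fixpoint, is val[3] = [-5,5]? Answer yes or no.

Iteration log — 31 steps:
  step 1. node 0  ⊔preds=⊥  new=[0,5]  stable
  step 2. node 1  ⊔preds=[-3,4]  new=[-4,5]  old=⊥  +wl: 
  step 3. node 2  ⊔preds=[-4,5]  new=[-5,0]  old=⊥  +wl: 
  step 4. node 3  ⊔preds=[-5,0]  new=[-5,1]  old=⊥  +wl: 
  step 5. node 4  ⊔preds=[-5,1]  new=[-5,1]  old=[-3,0]  +wl: 3
  step 6. node 5  ⊔preds=[0,5]  new=[-2,5]  old=⊥  +wl: 
  step 7. node 6  ⊔preds=[-5,1]  new=[-5,4]  old=[-3,4]  +wl: 1,2
  step 8. node 7  ⊔preds=[-5,4]  new=[-5,4]  old=⊥  +wl: 6
  step 9. node 3  ⊔preds=[-5,1]  new=[-5,2]  old=[-5,1]  +wl: 4
  step 10. node 1  ⊔preds=[-5,4]  new=[-5,5]  old=[-4,5]  +wl: 
  step 11. node 2  ⊔preds=[-5,5]  new=[-5,0]  stable
  step 12. node 6  ⊔preds=[-5,4]  new=[-5,4]  stable
  step 13. node 4  ⊔preds=[-5,2]  new=[-5,2]  old=[-5,1]  +wl: 3,6,7
  step 14. node 3  ⊔preds=[-5,2]  new=[-5,3]  old=[-5,2]  +wl: 4
  step 15. node 6  ⊔preds=[-5,4]  new=[-5,4]  stable
  step 16. node 7  ⊔preds=[-5,4]  new=[-5,4]  stable
  step 17. node 4  ⊔preds=[-5,3]  new=[-5,3]  old=[-5,2]  +wl: 3,6,7
  step 18. node 3  ⊔preds=[-5,3]  new=[-5,4]  old=[-5,3]  +wl: 4
  step 19. node 6  ⊔preds=[-5,4]  new=[-5,4]  stable
  step 20. node 7  ⊔preds=[-5,4]  new=[-5,4]  stable
  step 21. node 4  ⊔preds=[-5,4]  new=[-5,4]  old=[-5,3]  +wl: 3,6,7
  step 22. node 3  ⊔preds=[-5,4]  new=[-5,5]  old=[-5,4]  +wl: 4
  step 23. node 6  ⊔preds=[-5,4]  new=[-5,4]  stable
  step 24. node 7  ⊔preds=[-5,4]  new=[-5,4]  stable
  step 25. node 4  ⊔preds=[-5,5]  new=[-5,5]  old=[-5,4]  +wl: 3,6,7
  step 26. node 3  ⊔preds=[-5,5]  new=[-5,5]  stable
  step 27. node 6  ⊔preds=[-5,5]  new=[-5,5]  old=[-5,4]  +wl: 1,2
  step 28. node 7  ⊔preds=[-5,5]  new=[-5,5]  old=[-5,4]  +wl: 6
  step 29. node 1  ⊔preds=[-5,5]  new=[-5,5]  stable
  step 30. node 2  ⊔preds=[-5,5]  new=[-5,0]  stable
  step 31. node 6  ⊔preds=[-5,5]  new=[-5,5]  stable

Least fixpoint reached:
  node 0: [0,5]
  node 1: [-5,5]
  node 2: [-5,0]
  node 3: [-5,5]
  node 4: [-5,5]
  node 5: [-2,5]
  node 6: [-5,5]
  node 7: [-5,5]

yes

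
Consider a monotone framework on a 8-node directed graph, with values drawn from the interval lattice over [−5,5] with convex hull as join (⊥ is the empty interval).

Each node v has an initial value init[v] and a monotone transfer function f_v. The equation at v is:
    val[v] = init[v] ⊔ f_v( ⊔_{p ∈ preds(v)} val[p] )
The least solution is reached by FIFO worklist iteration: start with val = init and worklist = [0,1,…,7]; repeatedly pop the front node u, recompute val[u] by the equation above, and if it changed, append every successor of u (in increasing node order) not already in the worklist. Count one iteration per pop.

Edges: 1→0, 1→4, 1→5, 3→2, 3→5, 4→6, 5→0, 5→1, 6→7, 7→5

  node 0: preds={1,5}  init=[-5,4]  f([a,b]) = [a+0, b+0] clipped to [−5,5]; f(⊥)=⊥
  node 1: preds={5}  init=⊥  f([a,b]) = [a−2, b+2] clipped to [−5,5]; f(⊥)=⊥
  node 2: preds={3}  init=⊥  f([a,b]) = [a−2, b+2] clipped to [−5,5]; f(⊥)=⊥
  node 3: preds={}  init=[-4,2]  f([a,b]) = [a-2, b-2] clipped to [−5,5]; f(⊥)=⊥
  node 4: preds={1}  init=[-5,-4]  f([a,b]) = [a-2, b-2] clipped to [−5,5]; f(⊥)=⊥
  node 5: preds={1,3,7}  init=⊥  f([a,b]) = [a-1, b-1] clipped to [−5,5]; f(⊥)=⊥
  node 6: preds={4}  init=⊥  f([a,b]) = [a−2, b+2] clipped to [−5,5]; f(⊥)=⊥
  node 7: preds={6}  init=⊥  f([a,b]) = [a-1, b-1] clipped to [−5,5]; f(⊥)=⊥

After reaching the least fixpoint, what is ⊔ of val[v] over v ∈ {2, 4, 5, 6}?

[-5,5]

Worklist (31 pops):
  #1 pop 0: in=⊥ → [-5,4] (no change)
  #2 pop 1: in=⊥ → ⊥ (no change)
  #3 pop 2: in=[-4,2] → [-5,4] (was ⊥); enqueue []
  #4 pop 3: in=⊥ → [-4,2] (no change)
  #5 pop 4: in=⊥ → [-5,-4] (no change)
  #6 pop 5: in=[-4,2] → [-5,1] (was ⊥); enqueue [0,1]
  #7 pop 6: in=[-5,-4] → [-5,-2] (was ⊥); enqueue []
  #8 pop 7: in=[-5,-2] → [-5,-3] (was ⊥); enqueue [5]
  #9 pop 0: in=[-5,1] → [-5,4] (no change)
  #10 pop 1: in=[-5,1] → [-5,3] (was ⊥); enqueue [0,4]
  #11 pop 5: in=[-5,3] → [-5,2] (was [-5,1]); enqueue [1]
  #12 pop 0: in=[-5,3] → [-5,4] (no change)
  #13 pop 4: in=[-5,3] → [-5,1] (was [-5,-4]); enqueue [6]
  #14 pop 1: in=[-5,2] → [-5,4] (was [-5,3]); enqueue [0,4,5]
  #15 pop 6: in=[-5,1] → [-5,3] (was [-5,-2]); enqueue [7]
  #16 pop 0: in=[-5,4] → [-5,4] (no change)
  #17 pop 4: in=[-5,4] → [-5,2] (was [-5,1]); enqueue [6]
  #18 pop 5: in=[-5,4] → [-5,3] (was [-5,2]); enqueue [0,1]
  #19 pop 7: in=[-5,3] → [-5,2] (was [-5,-3]); enqueue [5]
  #20 pop 6: in=[-5,2] → [-5,4] (was [-5,3]); enqueue [7]
  #21 pop 0: in=[-5,4] → [-5,4] (no change)
  #22 pop 1: in=[-5,3] → [-5,5] (was [-5,4]); enqueue [0,4]
  #23 pop 5: in=[-5,5] → [-5,4] (was [-5,3]); enqueue [1]
  #24 pop 7: in=[-5,4] → [-5,3] (was [-5,2]); enqueue [5]
  #25 pop 0: in=[-5,5] → [-5,5] (was [-5,4]); enqueue []
  #26 pop 4: in=[-5,5] → [-5,3] (was [-5,2]); enqueue [6]
  #27 pop 1: in=[-5,4] → [-5,5] (no change)
  #28 pop 5: in=[-5,5] → [-5,4] (no change)
  #29 pop 6: in=[-5,3] → [-5,5] (was [-5,4]); enqueue [7]
  #30 pop 7: in=[-5,5] → [-5,4] (was [-5,3]); enqueue [5]
  #31 pop 5: in=[-5,5] → [-5,4] (no change)

Fixpoint:
  val[0] = [-5,5]
  val[1] = [-5,5]
  val[2] = [-5,4]
  val[3] = [-4,2]
  val[4] = [-5,3]
  val[5] = [-5,4]
  val[6] = [-5,5]
  val[7] = [-5,4]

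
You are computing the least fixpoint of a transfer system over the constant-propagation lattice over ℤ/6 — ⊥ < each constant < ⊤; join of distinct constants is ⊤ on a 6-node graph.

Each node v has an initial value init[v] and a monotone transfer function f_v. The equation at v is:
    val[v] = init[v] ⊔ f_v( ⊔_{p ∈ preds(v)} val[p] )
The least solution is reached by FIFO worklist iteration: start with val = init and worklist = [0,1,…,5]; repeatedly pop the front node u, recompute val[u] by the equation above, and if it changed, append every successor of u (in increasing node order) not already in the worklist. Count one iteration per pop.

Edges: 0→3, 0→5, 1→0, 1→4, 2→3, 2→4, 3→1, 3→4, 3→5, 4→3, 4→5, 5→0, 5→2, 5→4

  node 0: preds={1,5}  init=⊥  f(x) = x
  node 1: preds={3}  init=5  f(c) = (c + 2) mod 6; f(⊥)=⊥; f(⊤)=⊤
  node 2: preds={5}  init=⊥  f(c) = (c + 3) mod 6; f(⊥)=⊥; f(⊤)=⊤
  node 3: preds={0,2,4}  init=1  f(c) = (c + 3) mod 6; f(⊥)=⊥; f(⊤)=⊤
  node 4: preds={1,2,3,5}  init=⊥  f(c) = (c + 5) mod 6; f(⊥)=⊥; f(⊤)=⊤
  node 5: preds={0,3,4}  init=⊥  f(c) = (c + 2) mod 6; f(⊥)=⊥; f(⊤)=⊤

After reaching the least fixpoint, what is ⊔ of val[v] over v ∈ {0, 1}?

⊤

Iteration log — 13 steps:
  step 1. node 0  ⊔preds=5  new=5  old=⊥  +wl: 
  step 2. node 1  ⊔preds=1  new=⊤  old=5  +wl: 0
  step 3. node 2  ⊔preds=⊥  new=⊥  stable
  step 4. node 3  ⊔preds=5  new=⊤  old=1  +wl: 1
  step 5. node 4  ⊔preds=⊤  new=⊤  old=⊥  +wl: 3
  step 6. node 5  ⊔preds=⊤  new=⊤  old=⊥  +wl: 2,4
  step 7. node 0  ⊔preds=⊤  new=⊤  old=5  +wl: 5
  step 8. node 1  ⊔preds=⊤  new=⊤  stable
  step 9. node 3  ⊔preds=⊤  new=⊤  stable
  step 10. node 2  ⊔preds=⊤  new=⊤  old=⊥  +wl: 3
  step 11. node 4  ⊔preds=⊤  new=⊤  stable
  step 12. node 5  ⊔preds=⊤  new=⊤  stable
  step 13. node 3  ⊔preds=⊤  new=⊤  stable

Least fixpoint reached:
  node 0: ⊤
  node 1: ⊤
  node 2: ⊤
  node 3: ⊤
  node 4: ⊤
  node 5: ⊤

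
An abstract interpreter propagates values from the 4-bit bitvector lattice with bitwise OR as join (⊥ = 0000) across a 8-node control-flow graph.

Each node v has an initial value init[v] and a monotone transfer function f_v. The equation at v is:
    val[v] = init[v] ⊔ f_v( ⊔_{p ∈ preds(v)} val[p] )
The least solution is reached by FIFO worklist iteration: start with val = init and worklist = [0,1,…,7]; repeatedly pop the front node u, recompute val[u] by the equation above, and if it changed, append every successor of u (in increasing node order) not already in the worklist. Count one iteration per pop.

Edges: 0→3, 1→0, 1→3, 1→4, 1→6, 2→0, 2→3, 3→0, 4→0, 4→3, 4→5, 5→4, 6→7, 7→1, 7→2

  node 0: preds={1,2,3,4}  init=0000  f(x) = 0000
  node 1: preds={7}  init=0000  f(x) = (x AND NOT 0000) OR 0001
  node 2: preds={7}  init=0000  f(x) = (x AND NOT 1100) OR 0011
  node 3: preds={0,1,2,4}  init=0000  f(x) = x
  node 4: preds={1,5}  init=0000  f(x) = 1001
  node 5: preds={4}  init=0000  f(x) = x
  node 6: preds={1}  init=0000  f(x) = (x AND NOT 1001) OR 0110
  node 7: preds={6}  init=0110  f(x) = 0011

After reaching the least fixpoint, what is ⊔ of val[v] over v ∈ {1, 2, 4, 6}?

1111

Trace (14 dequeues):
  [1] u=0 | in 0000 | out 0000 | ==
  [2] u=1 | in 0110 | out 0111 | prev 0000 | push {0}
  [3] u=2 | in 0110 | out 0011 | prev 0000 | push {}
  [4] u=3 | in 0111 | out 0111 | prev 0000 | push {}
  [5] u=4 | in 0111 | out 1001 | prev 0000 | push {3}
  [6] u=5 | in 1001 | out 1001 | prev 0000 | push {4}
  [7] u=6 | in 0111 | out 0110 | prev 0000 | push {}
  [8] u=7 | in 0110 | out 0111 | prev 0110 | push {1,2}
  [9] u=0 | in 1111 | out 0000 | ==
  [10] u=3 | in 1111 | out 1111 | prev 0111 | push {0}
  [11] u=4 | in 1111 | out 1001 | ==
  [12] u=1 | in 0111 | out 0111 | ==
  [13] u=2 | in 0111 | out 0011 | ==
  [14] u=0 | in 1111 | out 0000 | ==

Converged values:
  [0] 0000
  [1] 0111
  [2] 0011
  [3] 1111
  [4] 1001
  [5] 1001
  [6] 0110
  [7] 0111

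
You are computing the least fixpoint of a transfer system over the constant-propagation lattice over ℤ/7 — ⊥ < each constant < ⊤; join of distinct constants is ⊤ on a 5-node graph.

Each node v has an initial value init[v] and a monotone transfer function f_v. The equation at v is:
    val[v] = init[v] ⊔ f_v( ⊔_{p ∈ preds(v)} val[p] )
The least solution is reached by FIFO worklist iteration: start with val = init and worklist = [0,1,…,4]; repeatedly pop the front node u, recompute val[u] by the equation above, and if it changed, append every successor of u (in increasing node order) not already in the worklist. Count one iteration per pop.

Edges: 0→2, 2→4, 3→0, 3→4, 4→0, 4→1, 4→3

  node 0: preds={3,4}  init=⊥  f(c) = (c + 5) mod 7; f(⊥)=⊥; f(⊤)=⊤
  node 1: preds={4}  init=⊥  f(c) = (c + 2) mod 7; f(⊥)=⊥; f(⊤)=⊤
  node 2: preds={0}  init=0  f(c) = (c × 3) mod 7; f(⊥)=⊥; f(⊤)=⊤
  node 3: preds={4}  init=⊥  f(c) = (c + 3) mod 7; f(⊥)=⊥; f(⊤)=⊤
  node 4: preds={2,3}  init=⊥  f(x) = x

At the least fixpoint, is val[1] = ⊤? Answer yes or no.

yes

Worklist (17 pops):
  #1 pop 0: in=⊥ → ⊥ (no change)
  #2 pop 1: in=⊥ → ⊥ (no change)
  #3 pop 2: in=⊥ → 0 (no change)
  #4 pop 3: in=⊥ → ⊥ (no change)
  #5 pop 4: in=0 → 0 (was ⊥); enqueue [0,1,3]
  #6 pop 0: in=0 → 5 (was ⊥); enqueue [2]
  #7 pop 1: in=0 → 2 (was ⊥); enqueue []
  #8 pop 3: in=0 → 3 (was ⊥); enqueue [0,4]
  #9 pop 2: in=5 → ⊤ (was 0); enqueue []
  #10 pop 0: in=⊤ → ⊤ (was 5); enqueue [2]
  #11 pop 4: in=⊤ → ⊤ (was 0); enqueue [0,1,3]
  #12 pop 2: in=⊤ → ⊤ (no change)
  #13 pop 0: in=⊤ → ⊤ (no change)
  #14 pop 1: in=⊤ → ⊤ (was 2); enqueue []
  #15 pop 3: in=⊤ → ⊤ (was 3); enqueue [0,4]
  #16 pop 0: in=⊤ → ⊤ (no change)
  #17 pop 4: in=⊤ → ⊤ (no change)

Fixpoint:
  val[0] = ⊤
  val[1] = ⊤
  val[2] = ⊤
  val[3] = ⊤
  val[4] = ⊤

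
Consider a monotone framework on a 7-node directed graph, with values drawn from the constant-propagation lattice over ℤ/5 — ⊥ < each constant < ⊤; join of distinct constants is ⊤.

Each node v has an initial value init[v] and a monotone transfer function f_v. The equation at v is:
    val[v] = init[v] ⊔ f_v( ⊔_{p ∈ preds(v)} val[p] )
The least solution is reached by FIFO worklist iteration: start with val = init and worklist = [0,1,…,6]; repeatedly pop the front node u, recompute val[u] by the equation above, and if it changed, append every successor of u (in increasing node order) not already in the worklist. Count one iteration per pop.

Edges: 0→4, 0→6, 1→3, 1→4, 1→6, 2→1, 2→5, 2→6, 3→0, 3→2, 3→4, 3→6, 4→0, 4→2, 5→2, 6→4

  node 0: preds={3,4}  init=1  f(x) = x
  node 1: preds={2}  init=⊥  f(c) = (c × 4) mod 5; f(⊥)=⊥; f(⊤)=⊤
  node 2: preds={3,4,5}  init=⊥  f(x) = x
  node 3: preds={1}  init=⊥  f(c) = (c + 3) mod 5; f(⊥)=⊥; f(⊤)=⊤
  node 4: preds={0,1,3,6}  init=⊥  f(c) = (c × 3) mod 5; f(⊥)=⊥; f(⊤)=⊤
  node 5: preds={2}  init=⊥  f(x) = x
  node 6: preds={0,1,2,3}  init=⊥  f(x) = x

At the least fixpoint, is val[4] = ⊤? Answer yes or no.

yes

Trace (28 dequeues):
  [1] u=0 | in ⊥ | out 1 | ==
  [2] u=1 | in ⊥ | out ⊥ | ==
  [3] u=2 | in ⊥ | out ⊥ | ==
  [4] u=3 | in ⊥ | out ⊥ | ==
  [5] u=4 | in 1 | out 3 | prev ⊥ | push {0,2}
  [6] u=5 | in ⊥ | out ⊥ | ==
  [7] u=6 | in 1 | out 1 | prev ⊥ | push {4}
  [8] u=0 | in 3 | out ⊤ | prev 1 | push {6}
  [9] u=2 | in 3 | out 3 | prev ⊥ | push {1,5}
  [10] u=4 | in ⊤ | out ⊤ | prev 3 | push {0,2}
  [11] u=6 | in ⊤ | out ⊤ | prev 1 | push {4}
  [12] u=1 | in 3 | out 2 | prev ⊥ | push {3,6}
  [13] u=5 | in 3 | out 3 | prev ⊥ | push {}
  [14] u=0 | in ⊤ | out ⊤ | ==
  [15] u=2 | in ⊤ | out ⊤ | prev 3 | push {1,5}
  [16] u=4 | in ⊤ | out ⊤ | ==
  [17] u=3 | in 2 | out 0 | prev ⊥ | push {0,2,4}
  [18] u=6 | in ⊤ | out ⊤ | ==
  [19] u=1 | in ⊤ | out ⊤ | prev 2 | push {3,6}
  [20] u=5 | in ⊤ | out ⊤ | prev 3 | push {}
  [21] u=0 | in ⊤ | out ⊤ | ==
  [22] u=2 | in ⊤ | out ⊤ | ==
  [23] u=4 | in ⊤ | out ⊤ | ==
  [24] u=3 | in ⊤ | out ⊤ | prev 0 | push {0,2,4}
  [25] u=6 | in ⊤ | out ⊤ | ==
  [26] u=0 | in ⊤ | out ⊤ | ==
  [27] u=2 | in ⊤ | out ⊤ | ==
  [28] u=4 | in ⊤ | out ⊤ | ==

Converged values:
  [0] ⊤
  [1] ⊤
  [2] ⊤
  [3] ⊤
  [4] ⊤
  [5] ⊤
  [6] ⊤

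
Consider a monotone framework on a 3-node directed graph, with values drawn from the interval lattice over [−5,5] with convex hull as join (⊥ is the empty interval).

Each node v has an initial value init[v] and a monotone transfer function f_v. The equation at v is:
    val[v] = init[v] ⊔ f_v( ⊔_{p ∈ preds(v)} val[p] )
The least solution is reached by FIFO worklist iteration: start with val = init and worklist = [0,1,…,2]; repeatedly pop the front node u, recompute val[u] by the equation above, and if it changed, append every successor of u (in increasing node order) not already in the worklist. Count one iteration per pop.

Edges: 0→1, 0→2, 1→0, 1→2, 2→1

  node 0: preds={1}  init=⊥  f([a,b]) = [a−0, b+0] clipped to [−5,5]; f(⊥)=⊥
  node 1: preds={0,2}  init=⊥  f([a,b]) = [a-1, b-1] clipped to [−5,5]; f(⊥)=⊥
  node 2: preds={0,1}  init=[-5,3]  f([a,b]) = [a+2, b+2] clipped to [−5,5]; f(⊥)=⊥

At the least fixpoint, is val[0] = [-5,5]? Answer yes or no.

no

Worklist (12 pops):
  #1 pop 0: in=⊥ → ⊥ (no change)
  #2 pop 1: in=[-5,3] → [-5,2] (was ⊥); enqueue [0]
  #3 pop 2: in=[-5,2] → [-5,4] (was [-5,3]); enqueue [1]
  #4 pop 0: in=[-5,2] → [-5,2] (was ⊥); enqueue [2]
  #5 pop 1: in=[-5,4] → [-5,3] (was [-5,2]); enqueue [0]
  #6 pop 2: in=[-5,3] → [-5,5] (was [-5,4]); enqueue [1]
  #7 pop 0: in=[-5,3] → [-5,3] (was [-5,2]); enqueue [2]
  #8 pop 1: in=[-5,5] → [-5,4] (was [-5,3]); enqueue [0]
  #9 pop 2: in=[-5,4] → [-5,5] (no change)
  #10 pop 0: in=[-5,4] → [-5,4] (was [-5,3]); enqueue [1,2]
  #11 pop 1: in=[-5,5] → [-5,4] (no change)
  #12 pop 2: in=[-5,4] → [-5,5] (no change)

Fixpoint:
  val[0] = [-5,4]
  val[1] = [-5,4]
  val[2] = [-5,5]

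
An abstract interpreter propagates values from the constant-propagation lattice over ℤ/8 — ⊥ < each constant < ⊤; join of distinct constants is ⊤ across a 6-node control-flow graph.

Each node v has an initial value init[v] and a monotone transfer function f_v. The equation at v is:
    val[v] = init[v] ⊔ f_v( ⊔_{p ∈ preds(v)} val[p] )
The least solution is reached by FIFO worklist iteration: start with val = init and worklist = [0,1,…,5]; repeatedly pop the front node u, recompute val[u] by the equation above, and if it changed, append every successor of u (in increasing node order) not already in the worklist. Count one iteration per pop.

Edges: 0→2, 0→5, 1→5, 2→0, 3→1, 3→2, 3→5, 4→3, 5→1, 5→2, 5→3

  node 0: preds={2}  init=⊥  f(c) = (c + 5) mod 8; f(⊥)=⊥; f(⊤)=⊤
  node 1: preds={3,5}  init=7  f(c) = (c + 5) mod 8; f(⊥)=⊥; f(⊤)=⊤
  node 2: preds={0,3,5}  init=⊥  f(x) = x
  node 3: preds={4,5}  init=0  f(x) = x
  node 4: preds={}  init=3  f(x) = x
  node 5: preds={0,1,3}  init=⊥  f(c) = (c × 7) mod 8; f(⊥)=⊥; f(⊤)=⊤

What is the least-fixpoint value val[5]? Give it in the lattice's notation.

⊤

Worklist (14 pops):
  #1 pop 0: in=⊥ → ⊥ (no change)
  #2 pop 1: in=0 → ⊤ (was 7); enqueue []
  #3 pop 2: in=0 → 0 (was ⊥); enqueue [0]
  #4 pop 3: in=3 → ⊤ (was 0); enqueue [1,2]
  #5 pop 4: in=⊥ → 3 (no change)
  #6 pop 5: in=⊤ → ⊤ (was ⊥); enqueue [3]
  #7 pop 0: in=0 → 5 (was ⊥); enqueue [5]
  #8 pop 1: in=⊤ → ⊤ (no change)
  #9 pop 2: in=⊤ → ⊤ (was 0); enqueue [0]
  #10 pop 3: in=⊤ → ⊤ (no change)
  #11 pop 5: in=⊤ → ⊤ (no change)
  #12 pop 0: in=⊤ → ⊤ (was 5); enqueue [2,5]
  #13 pop 2: in=⊤ → ⊤ (no change)
  #14 pop 5: in=⊤ → ⊤ (no change)

Fixpoint:
  val[0] = ⊤
  val[1] = ⊤
  val[2] = ⊤
  val[3] = ⊤
  val[4] = 3
  val[5] = ⊤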